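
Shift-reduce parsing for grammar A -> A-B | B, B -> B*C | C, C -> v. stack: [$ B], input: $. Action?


lookahead ∉ {*} so B won't extend; reduce A -> B
Action: reduce (A -> B)


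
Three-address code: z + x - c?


Break into single-operator statements:
t1 = z + x
t2 = t1 - c


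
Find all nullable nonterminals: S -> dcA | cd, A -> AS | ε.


A nonterminal is nullable iff some alternative derives ε (directly, or every symbol in it is nullable)
Nullable: {A}


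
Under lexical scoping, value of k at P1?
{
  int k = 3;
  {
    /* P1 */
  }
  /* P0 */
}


P1's block does not declare k; resolves to the enclosing declaration at depth 0
k = 3


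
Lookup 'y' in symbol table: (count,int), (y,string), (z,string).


Lookup 'y' → type string


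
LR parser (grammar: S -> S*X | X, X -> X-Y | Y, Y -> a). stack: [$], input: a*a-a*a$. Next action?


no handle on stack; shift 'a'
Action: shift


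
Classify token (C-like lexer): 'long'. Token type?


Pattern: reserved word
Type: KEYWORD


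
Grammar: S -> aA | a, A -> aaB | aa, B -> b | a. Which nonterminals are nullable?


A nonterminal is nullable iff some alternative derives ε (directly, or every symbol in it is nullable)
Nullable: {}


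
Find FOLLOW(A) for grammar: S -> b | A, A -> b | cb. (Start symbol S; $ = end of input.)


$ ∈ FOLLOW(S). For each A -> αBβ: add FIRST(β)\{ε} to FOLLOW(B); if β nullable, add FOLLOW(A).
FOLLOW(A) = {$}


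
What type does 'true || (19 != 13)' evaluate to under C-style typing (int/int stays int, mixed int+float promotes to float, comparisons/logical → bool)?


Operand types: bool || bool
Rule: logical operators take bool operands and yield bool
Result type: bool


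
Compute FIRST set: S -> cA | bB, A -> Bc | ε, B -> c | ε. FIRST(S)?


Per alternative of S: FIRST(cA) = {c}; FIRST(bB) = {b}
FIRST(S) = {b, c}


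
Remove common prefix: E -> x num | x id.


Common prefix: 'x'
Factored: E -> x E', E' -> num | id


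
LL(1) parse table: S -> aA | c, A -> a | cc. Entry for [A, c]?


For [A, c]: 'c' ∈ FIRST(cc)
Entry: A -> cc


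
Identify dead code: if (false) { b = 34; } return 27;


condition is constant false, so the whole block is unreachable
Dead: 'if (false) { b = 34; }'


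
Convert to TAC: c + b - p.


Break into single-operator statements:
t1 = c + b
t2 = t1 - p


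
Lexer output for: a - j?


Scan left to right, longest-match per lexeme
Tokens: ID(a), OP(-), ID(j)


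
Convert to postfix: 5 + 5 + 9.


Left to right (same or higher precedence on left)
Postfix: 5 5 + 9 +


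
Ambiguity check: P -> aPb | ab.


balanced a^n…b^n: each string has a unique parse
Unambiguous


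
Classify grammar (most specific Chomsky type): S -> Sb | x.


Left-linear: every RHS is a terminal or one nonterminal followed by a terminal
Classification: Type 3 (Regular)


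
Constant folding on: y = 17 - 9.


17 - 9 = 8 at compile time
Optimized: y = 8


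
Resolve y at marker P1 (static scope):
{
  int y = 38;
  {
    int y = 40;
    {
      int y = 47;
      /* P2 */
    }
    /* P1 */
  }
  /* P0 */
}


y declared in the same block as P1
y = 40


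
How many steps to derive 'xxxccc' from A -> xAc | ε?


Derivation: A => xAc => xxAcc => xxxAccc => xxxccc
Steps: 4


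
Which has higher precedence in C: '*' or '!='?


'*' is multiplicative (level 10); '!=' is equality (level 6)
Higher level binds tighter
'*' has higher precedence than '!='


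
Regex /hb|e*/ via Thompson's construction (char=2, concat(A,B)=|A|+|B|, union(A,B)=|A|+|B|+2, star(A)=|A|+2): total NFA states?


Syntax tree has 3 char leaf(s), 1 union(s), 1 star(s)
chars contribute 3×2 = 6; each union adds +2; each star adds +2
Total: 6 + 2 + 2 = 10 states


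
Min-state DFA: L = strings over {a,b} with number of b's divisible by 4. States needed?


Track (count of b) mod 4: states 0..3, accept at 0
Minimal DFA: 4 states


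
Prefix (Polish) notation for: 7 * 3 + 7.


left-to-right (same/higher precedence on left): tree is (+ (* 7 3) 7)
Prefix: + * 7 3 7


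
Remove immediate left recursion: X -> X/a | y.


Left-recursive alternatives: X/a; non-recursive: y
Introduce X': X -> yX', X' -> /aX' | ε


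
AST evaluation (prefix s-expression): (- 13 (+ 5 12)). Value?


Evaluate inner: (+ 5 12) = 17
Evaluate root: (- 13 17) = -4
Result: -4


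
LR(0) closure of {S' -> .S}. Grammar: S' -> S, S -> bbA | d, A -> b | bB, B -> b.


Start: S' -> .S
For each item with dot before a nonterminal B, add B -> .γ for every B-production
Closure: [S' -> .S, S -> .bbA, S -> .d]


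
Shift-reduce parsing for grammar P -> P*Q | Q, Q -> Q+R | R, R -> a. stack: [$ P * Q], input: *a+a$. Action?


handle 'P*Q' on top; lookahead ∈ FOLLOW(P) = {*, $}
Action: reduce (P -> P*Q)


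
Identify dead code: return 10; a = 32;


statement follows a return and is unreachable
Dead: 'a = 32'


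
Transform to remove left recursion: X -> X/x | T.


Left-recursive alternatives: X/x; non-recursive: T
Introduce X': X -> TX', X' -> /xX' | ε


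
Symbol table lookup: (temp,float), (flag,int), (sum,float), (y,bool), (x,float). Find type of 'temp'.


Lookup 'temp' → type float


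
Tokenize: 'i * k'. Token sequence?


Scan left to right, longest-match per lexeme
Tokens: ID(i), OP(*), ID(k)


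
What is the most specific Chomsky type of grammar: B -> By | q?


Left-linear: every RHS is a terminal or one nonterminal followed by a terminal
Classification: Type 3 (Regular)


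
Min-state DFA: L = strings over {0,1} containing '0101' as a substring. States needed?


KMP-style automaton: 4 progress states + 1 absorbing accept = 5
Minimal DFA: 5 states


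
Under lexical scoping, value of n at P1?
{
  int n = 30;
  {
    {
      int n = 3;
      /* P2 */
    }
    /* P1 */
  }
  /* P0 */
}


P1's block does not declare n; resolves to the enclosing declaration at depth 0
n = 30


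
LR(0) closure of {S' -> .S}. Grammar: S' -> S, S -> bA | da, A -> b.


Start: S' -> .S
For each item with dot before a nonterminal B, add B -> .γ for every B-production
Closure: [S' -> .S, S -> .bA, S -> .da]


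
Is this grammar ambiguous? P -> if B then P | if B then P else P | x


dangling else: 'if B then if B then x else x' parses two ways
Ambiguous


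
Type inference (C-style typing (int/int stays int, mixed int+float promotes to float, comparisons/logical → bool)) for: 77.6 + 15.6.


Operand types: float + float
Rule: mixed int/float promotes to float; int/int stays int
Result type: float


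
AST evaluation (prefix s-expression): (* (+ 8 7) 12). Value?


Evaluate inner: (+ 8 7) = 15
Evaluate root: (* 15 12) = 180
Result: 180


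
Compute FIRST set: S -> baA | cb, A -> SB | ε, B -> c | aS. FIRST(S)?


Per alternative of S: FIRST(baA) = {b}; FIRST(cb) = {c}
FIRST(S) = {b, c}


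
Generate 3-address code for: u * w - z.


Break into single-operator statements:
t1 = u * w
t2 = t1 - z


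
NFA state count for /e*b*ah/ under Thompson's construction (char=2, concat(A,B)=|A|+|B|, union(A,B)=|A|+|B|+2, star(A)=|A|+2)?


Syntax tree has 4 char leaf(s), 0 union(s), 2 star(s)
chars contribute 4×2 = 8; each union adds +2; each star adds +2
Total: 8 + 0 + 4 = 12 states


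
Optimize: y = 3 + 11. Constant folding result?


3 + 11 = 14 at compile time
Optimized: y = 14


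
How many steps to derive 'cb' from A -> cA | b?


Derivation: A => cA => cb
Steps: 2


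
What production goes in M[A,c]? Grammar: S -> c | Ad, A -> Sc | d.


For [A, c]: 'c' ∈ FIRST(Sc)
Entry: A -> Sc


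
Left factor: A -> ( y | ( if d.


Common prefix: '('
Factored: A -> ( A', A' -> y | if d


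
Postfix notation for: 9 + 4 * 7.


* has higher precedence, evaluate 4*7 first
Postfix: 9 4 7 * +


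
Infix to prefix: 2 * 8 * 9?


left-to-right (same/higher precedence on left): tree is (* (* 2 8) 9)
Prefix: * * 2 8 9


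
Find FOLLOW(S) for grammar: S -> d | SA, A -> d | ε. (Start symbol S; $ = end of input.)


$ ∈ FOLLOW(S). For each A -> αBβ: add FIRST(β)\{ε} to FOLLOW(B); if β nullable, add FOLLOW(A).
FOLLOW(S) = {$, d}


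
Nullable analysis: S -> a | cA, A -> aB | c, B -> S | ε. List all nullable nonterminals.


A nonterminal is nullable iff some alternative derives ε (directly, or every symbol in it is nullable)
Nullable: {B}


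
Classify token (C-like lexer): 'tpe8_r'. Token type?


Pattern: letter/underscore followed by alphanumerics, not a keyword
Type: IDENTIFIER


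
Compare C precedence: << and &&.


'<<' is shift (level 8); '&&' is logical AND (level 2)
Higher level binds tighter
'<<' has higher precedence than '&&'


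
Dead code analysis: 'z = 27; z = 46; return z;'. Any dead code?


first assignment to z is overwritten before any read
Dead: 'z = 27'


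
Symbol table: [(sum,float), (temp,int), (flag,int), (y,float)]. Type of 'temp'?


Lookup 'temp' → type int


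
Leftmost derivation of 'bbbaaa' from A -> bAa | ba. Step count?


Derivation: A => bAa => bbAaa => bbbaaa
Steps: 3


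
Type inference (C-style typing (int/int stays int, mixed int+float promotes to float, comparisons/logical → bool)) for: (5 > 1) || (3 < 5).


Operand types: bool || bool
Rule: logical operators take bool operands and yield bool
Result type: bool


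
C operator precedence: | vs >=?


'>=' is relational (level 7); '|' is bitwise OR (level 3)
Higher level binds tighter
'>=' has higher precedence than '|'


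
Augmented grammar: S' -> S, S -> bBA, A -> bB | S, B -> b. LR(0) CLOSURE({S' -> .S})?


Start: S' -> .S
For each item with dot before a nonterminal B, add B -> .γ for every B-production
Closure: [S' -> .S, S -> .bBA]


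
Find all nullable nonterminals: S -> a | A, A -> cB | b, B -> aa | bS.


A nonterminal is nullable iff some alternative derives ε (directly, or every symbol in it is nullable)
Nullable: {}


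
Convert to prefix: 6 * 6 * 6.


left-to-right (same/higher precedence on left): tree is (* (* 6 6) 6)
Prefix: * * 6 6 6


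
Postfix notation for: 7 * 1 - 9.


Left to right (same or higher precedence on left)
Postfix: 7 1 * 9 -


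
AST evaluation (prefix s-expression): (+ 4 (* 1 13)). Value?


Evaluate inner: (* 1 13) = 13
Evaluate root: (+ 4 13) = 17
Result: 17


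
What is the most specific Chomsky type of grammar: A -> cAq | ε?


Single nonterminal LHS, but c^n q^n is not regular
Classification: Type 2 (Context-Free)


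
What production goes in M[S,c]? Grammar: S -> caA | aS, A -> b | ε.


For [S, c]: 'c' ∈ FIRST(caA)
Entry: S -> caA


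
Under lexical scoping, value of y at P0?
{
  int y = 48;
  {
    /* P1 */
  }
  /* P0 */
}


y declared in the same block as P0
y = 48


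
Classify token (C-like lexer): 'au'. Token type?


Pattern: letter/underscore followed by alphanumerics, not a keyword
Type: IDENTIFIER


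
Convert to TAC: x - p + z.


Break into single-operator statements:
t1 = x - p
t2 = t1 + z


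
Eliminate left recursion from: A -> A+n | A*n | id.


Left-recursive alternatives: A+n, A*n; non-recursive: id
Introduce A': A -> idA', A' -> +nA' | *nA' | ε


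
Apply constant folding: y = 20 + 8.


20 + 8 = 28 at compile time
Optimized: y = 28


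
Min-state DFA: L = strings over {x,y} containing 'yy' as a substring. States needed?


KMP-style automaton: 2 progress states + 1 absorbing accept = 3
Minimal DFA: 3 states


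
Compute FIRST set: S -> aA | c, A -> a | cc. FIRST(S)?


Per alternative of S: FIRST(aA) = {a}; FIRST(c) = {c}
FIRST(S) = {a, c}


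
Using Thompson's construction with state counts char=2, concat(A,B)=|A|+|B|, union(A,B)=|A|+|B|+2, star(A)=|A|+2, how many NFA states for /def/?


Syntax tree has 3 char leaf(s), 0 union(s), 0 star(s)
chars contribute 3×2 = 6; each union adds +2; each star adds +2
Total: 6 + 0 + 0 = 6 states


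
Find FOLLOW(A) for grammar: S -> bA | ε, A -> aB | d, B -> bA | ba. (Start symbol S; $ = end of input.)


$ ∈ FOLLOW(S). For each A -> αBβ: add FIRST(β)\{ε} to FOLLOW(B); if β nullable, add FOLLOW(A).
FOLLOW(A) = {$}


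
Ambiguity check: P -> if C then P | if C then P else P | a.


dangling else: 'if C then if C then a else a' parses two ways
Ambiguous


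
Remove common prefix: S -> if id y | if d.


Common prefix: 'if'
Factored: S -> if S', S' -> id y | d


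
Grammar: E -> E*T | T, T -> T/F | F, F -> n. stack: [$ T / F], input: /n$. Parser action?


handle 'T/F' on top
Action: reduce (T -> T/F)


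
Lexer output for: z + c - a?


Scan left to right, longest-match per lexeme
Tokens: ID(z), OP(+), ID(c), OP(-), ID(a)


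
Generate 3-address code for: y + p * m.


Break into single-operator statements:
t1 = p * m
t2 = y + t1


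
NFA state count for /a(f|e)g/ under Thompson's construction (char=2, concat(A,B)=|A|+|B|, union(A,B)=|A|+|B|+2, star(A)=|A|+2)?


Syntax tree has 4 char leaf(s), 1 union(s), 0 star(s)
chars contribute 4×2 = 8; each union adds +2; each star adds +2
Total: 8 + 2 + 0 = 10 states


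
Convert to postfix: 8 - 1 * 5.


* has higher precedence, evaluate 1*5 first
Postfix: 8 1 5 * -


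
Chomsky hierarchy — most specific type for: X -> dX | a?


Right-linear: every RHS is a terminal or a terminal followed by one nonterminal
Classification: Type 3 (Regular)


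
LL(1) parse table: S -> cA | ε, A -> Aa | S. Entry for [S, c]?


For [S, c]: 'c' ∈ FIRST(cA)
Entry: S -> cA


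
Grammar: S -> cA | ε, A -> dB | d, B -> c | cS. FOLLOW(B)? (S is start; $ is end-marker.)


$ ∈ FOLLOW(S). For each A -> αBβ: add FIRST(β)\{ε} to FOLLOW(B); if β nullable, add FOLLOW(A).
FOLLOW(B) = {$}


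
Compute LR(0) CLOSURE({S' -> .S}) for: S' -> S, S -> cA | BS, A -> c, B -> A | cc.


Start: S' -> .S
For each item with dot before a nonterminal B, add B -> .γ for every B-production
Closure: [S' -> .S, S -> .cA, S -> .BS, B -> .A, B -> .cc, A -> .c]


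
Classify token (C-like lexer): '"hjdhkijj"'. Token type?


Pattern: double-quoted sequence
Type: STRING_LITERAL


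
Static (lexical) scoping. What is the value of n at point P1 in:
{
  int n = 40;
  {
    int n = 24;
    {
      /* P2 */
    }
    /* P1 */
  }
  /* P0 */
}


n declared in the same block as P1
n = 24


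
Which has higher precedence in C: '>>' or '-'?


'-' is additive (level 9); '>>' is shift (level 8)
Higher level binds tighter
'-' has higher precedence than '>>'


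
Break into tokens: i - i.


Scan left to right, longest-match per lexeme
Tokens: ID(i), OP(-), ID(i)


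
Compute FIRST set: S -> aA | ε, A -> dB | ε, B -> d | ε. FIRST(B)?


Per alternative of B: FIRST(d) = {d}; FIRST(ε) = {ε}
FIRST(B) = {d, ε}


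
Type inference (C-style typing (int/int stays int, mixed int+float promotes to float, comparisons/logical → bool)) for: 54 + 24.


Operand types: int + int
Rule: mixed int/float promotes to float; int/int stays int
Result type: int


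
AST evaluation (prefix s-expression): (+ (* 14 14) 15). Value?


Evaluate inner: (* 14 14) = 196
Evaluate root: (+ 196 15) = 211
Result: 211


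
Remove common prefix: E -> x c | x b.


Common prefix: 'x'
Factored: E -> x E', E' -> c | b


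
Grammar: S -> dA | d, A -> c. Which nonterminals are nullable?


A nonterminal is nullable iff some alternative derives ε (directly, or every symbol in it is nullable)
Nullable: {}


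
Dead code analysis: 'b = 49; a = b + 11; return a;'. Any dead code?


b is read by a's definition; a is returned
No dead code


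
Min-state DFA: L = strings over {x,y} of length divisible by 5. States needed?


Track length mod 5: states 0..4, accept at 0
Minimal DFA: 5 states


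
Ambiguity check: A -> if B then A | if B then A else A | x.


dangling else: 'if B then if B then x else x' parses two ways
Ambiguous


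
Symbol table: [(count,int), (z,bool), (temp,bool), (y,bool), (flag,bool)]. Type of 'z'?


Lookup 'z' → type bool


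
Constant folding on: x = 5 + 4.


5 + 4 = 9 at compile time
Optimized: x = 9


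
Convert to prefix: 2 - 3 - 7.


left-to-right (same/higher precedence on left): tree is (- (- 2 3) 7)
Prefix: - - 2 3 7


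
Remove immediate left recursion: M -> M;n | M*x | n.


Left-recursive alternatives: M;n, M*x; non-recursive: n
Introduce M': M -> nM', M' -> ;nM' | *xM' | ε


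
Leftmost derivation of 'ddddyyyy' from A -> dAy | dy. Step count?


Derivation: A => dAy => ddAyy => dddAyyy => ddddyyyy
Steps: 4


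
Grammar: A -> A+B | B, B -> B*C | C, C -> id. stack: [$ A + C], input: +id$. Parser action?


'C' (not preceded by B*) is the handle for B -> C
Action: reduce (B -> C)


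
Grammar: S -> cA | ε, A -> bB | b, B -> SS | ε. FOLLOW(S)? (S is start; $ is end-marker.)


$ ∈ FOLLOW(S). For each A -> αBβ: add FIRST(β)\{ε} to FOLLOW(B); if β nullable, add FOLLOW(A).
FOLLOW(S) = {$, c}


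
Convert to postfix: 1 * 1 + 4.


Left to right (same or higher precedence on left)
Postfix: 1 1 * 4 +


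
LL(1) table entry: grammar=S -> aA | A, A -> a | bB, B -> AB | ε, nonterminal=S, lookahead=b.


For [S, b]: 'b' ∈ FIRST(A)
Entry: S -> A


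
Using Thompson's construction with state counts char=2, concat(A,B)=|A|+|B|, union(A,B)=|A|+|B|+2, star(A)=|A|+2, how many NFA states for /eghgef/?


Syntax tree has 6 char leaf(s), 0 union(s), 0 star(s)
chars contribute 6×2 = 12; each union adds +2; each star adds +2
Total: 12 + 0 + 0 = 12 states


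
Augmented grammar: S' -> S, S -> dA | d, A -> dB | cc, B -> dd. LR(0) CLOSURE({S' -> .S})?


Start: S' -> .S
For each item with dot before a nonterminal B, add B -> .γ for every B-production
Closure: [S' -> .S, S -> .dA, S -> .d]


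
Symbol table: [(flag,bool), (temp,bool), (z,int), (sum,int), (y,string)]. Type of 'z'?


Lookup 'z' → type int


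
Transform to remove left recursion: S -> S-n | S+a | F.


Left-recursive alternatives: S-n, S+a; non-recursive: F
Introduce S': S -> FS', S' -> -nS' | +aS' | ε


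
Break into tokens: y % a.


Scan left to right, longest-match per lexeme
Tokens: ID(y), OP(%), ID(a)


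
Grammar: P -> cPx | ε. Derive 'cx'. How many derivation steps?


Derivation: P => cPx => cx
Steps: 2


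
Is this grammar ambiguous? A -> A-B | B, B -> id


precedence layered via separate nonterminal B: deterministic
Unambiguous


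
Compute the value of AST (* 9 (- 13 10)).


Evaluate inner: (- 13 10) = 3
Evaluate root: (* 9 3) = 27
Result: 27


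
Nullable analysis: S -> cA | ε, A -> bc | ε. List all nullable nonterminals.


A nonterminal is nullable iff some alternative derives ε (directly, or every symbol in it is nullable)
Nullable: {A, S}


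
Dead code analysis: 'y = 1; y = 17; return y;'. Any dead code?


first assignment to y is overwritten before any read
Dead: 'y = 1'


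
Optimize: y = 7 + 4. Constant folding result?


7 + 4 = 11 at compile time
Optimized: y = 11


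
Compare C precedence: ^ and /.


'/' is multiplicative (level 10); '^' is bitwise XOR (level 4)
Higher level binds tighter
'/' has higher precedence than '^'


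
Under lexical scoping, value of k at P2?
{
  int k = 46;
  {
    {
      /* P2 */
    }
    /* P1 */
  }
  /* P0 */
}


P2's block does not declare k; resolves to the enclosing declaration at depth 0
k = 46


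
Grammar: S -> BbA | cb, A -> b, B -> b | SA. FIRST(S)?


Per alternative of S: FIRST(BbA) = {b, c}; FIRST(cb) = {c}
FIRST(S) = {b, c}


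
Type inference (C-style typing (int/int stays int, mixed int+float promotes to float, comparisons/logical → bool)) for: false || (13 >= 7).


Operand types: bool || bool
Rule: logical operators take bool operands and yield bool
Result type: bool


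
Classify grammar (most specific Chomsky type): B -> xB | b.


Right-linear: every RHS is a terminal or a terminal followed by one nonterminal
Classification: Type 3 (Regular)


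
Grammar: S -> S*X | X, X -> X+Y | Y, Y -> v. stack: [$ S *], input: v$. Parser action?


no handle ('S*' is not any RHS); shift 'v'
Action: shift


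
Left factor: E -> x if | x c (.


Common prefix: 'x'
Factored: E -> x E', E' -> if | c (


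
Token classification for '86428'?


Pattern: digits only
Type: INTEGER_LITERAL


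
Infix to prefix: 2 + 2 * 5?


'*' binds tighter: tree is (+ 2 (* 2 5))
Prefix: + 2 * 2 5


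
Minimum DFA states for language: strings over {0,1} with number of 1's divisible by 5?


Track (count of 1) mod 5: states 0..4, accept at 0
Minimal DFA: 5 states


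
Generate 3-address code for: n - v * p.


Break into single-operator statements:
t1 = v * p
t2 = n - t1


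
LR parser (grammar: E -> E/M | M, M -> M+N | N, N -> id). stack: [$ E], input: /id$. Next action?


shift '/' to continue E -> E/M
Action: shift


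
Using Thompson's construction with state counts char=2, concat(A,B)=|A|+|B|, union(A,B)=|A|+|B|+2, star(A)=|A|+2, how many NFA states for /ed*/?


Syntax tree has 2 char leaf(s), 0 union(s), 1 star(s)
chars contribute 2×2 = 4; each union adds +2; each star adds +2
Total: 4 + 0 + 2 = 6 states


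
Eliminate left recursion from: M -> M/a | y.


Left-recursive alternatives: M/a; non-recursive: y
Introduce M': M -> yM', M' -> /aM' | ε


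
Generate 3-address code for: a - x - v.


Break into single-operator statements:
t1 = a - x
t2 = t1 - v


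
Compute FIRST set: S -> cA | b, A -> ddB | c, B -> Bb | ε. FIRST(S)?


Per alternative of S: FIRST(cA) = {c}; FIRST(b) = {b}
FIRST(S) = {b, c}


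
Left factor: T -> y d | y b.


Common prefix: 'y'
Factored: T -> y T', T' -> d | b


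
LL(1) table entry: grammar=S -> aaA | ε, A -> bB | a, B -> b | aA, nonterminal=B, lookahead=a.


For [B, a]: 'a' ∈ FIRST(aA)
Entry: B -> aA


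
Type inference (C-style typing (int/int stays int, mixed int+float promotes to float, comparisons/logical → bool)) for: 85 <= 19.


Operand types: int <= int
Rule: comparison yields bool
Result type: bool


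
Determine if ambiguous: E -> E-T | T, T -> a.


precedence layered via separate nonterminal T: deterministic
Unambiguous


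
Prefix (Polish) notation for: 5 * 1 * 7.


left-to-right (same/higher precedence on left): tree is (* (* 5 1) 7)
Prefix: * * 5 1 7


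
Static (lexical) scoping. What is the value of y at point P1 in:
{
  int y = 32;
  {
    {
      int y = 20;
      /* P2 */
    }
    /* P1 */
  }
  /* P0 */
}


P1's block does not declare y; resolves to the enclosing declaration at depth 0
y = 32


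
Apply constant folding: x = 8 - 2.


8 - 2 = 6 at compile time
Optimized: x = 6


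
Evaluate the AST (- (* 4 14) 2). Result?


Evaluate inner: (* 4 14) = 56
Evaluate root: (- 56 2) = 54
Result: 54


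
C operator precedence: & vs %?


'%' is multiplicative (level 10); '&' is bitwise AND (level 5)
Higher level binds tighter
'%' has higher precedence than '&'


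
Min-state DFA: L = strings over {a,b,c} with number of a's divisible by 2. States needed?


Track (count of a) mod 2: states 0..1, accept at 0
Minimal DFA: 2 states


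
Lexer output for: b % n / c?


Scan left to right, longest-match per lexeme
Tokens: ID(b), OP(%), ID(n), OP(/), ID(c)


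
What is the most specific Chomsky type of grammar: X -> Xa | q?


Left-linear: every RHS is a terminal or one nonterminal followed by a terminal
Classification: Type 3 (Regular)


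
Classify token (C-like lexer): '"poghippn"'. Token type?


Pattern: double-quoted sequence
Type: STRING_LITERAL


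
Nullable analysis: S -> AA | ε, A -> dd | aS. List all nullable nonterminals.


A nonterminal is nullable iff some alternative derives ε (directly, or every symbol in it is nullable)
Nullable: {S}


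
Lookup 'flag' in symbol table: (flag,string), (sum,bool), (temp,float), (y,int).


Lookup 'flag' → type string


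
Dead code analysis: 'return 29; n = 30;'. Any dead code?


statement follows a return and is unreachable
Dead: 'n = 30'


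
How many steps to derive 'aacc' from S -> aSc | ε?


Derivation: S => aSc => aaScc => aacc
Steps: 3


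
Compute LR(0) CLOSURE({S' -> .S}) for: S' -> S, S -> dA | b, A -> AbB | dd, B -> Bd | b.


Start: S' -> .S
For each item with dot before a nonterminal B, add B -> .γ for every B-production
Closure: [S' -> .S, S -> .dA, S -> .b]


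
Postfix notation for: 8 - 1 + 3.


Left to right (same or higher precedence on left)
Postfix: 8 1 - 3 +


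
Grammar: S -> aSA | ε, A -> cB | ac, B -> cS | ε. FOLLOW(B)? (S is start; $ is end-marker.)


$ ∈ FOLLOW(S). For each A -> αBβ: add FIRST(β)\{ε} to FOLLOW(B); if β nullable, add FOLLOW(A).
FOLLOW(B) = {$, a, c}


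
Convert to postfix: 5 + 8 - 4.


Left to right (same or higher precedence on left)
Postfix: 5 8 + 4 -


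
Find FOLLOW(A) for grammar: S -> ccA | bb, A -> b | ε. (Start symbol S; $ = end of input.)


$ ∈ FOLLOW(S). For each A -> αBβ: add FIRST(β)\{ε} to FOLLOW(B); if β nullable, add FOLLOW(A).
FOLLOW(A) = {$}


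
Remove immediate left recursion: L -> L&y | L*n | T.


Left-recursive alternatives: L&y, L*n; non-recursive: T
Introduce L': L -> TL', L' -> &yL' | *nL' | ε


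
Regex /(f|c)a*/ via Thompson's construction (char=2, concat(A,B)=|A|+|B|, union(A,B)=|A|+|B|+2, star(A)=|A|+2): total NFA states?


Syntax tree has 3 char leaf(s), 1 union(s), 1 star(s)
chars contribute 3×2 = 6; each union adds +2; each star adds +2
Total: 6 + 2 + 2 = 10 states


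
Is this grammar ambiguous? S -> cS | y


right-linear, alternatives start with distinct terminals 'c' vs 'y': unique leftmost derivation
Unambiguous


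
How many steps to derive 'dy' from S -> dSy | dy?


Derivation: S => dy
Steps: 1


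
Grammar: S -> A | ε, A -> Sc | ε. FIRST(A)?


Per alternative of A: FIRST(Sc) = {c}; FIRST(ε) = {ε}
FIRST(A) = {c, ε}


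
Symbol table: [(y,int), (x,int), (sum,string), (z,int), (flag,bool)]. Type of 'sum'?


Lookup 'sum' → type string


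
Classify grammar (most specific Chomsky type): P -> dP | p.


Right-linear: every RHS is a terminal or a terminal followed by one nonterminal
Classification: Type 3 (Regular)


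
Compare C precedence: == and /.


'/' is multiplicative (level 10); '==' is equality (level 6)
Higher level binds tighter
'/' has higher precedence than '=='


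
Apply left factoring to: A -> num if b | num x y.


Common prefix: 'num'
Factored: A -> num A', A' -> if b | x y


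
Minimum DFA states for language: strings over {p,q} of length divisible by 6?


Track length mod 6: states 0..5, accept at 0
Minimal DFA: 6 states


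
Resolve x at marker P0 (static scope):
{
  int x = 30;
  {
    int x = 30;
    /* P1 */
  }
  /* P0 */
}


x declared in the same block as P0
x = 30


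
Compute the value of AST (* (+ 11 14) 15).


Evaluate inner: (+ 11 14) = 25
Evaluate root: (* 25 15) = 375
Result: 375


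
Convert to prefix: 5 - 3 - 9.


left-to-right (same/higher precedence on left): tree is (- (- 5 3) 9)
Prefix: - - 5 3 9


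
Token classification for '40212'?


Pattern: digits only
Type: INTEGER_LITERAL


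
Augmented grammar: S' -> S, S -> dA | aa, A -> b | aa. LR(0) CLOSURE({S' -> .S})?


Start: S' -> .S
For each item with dot before a nonterminal B, add B -> .γ for every B-production
Closure: [S' -> .S, S -> .dA, S -> .aa]


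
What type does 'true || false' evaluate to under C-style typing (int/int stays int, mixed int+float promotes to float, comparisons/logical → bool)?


Operand types: bool || bool
Rule: logical operators take bool operands and yield bool
Result type: bool


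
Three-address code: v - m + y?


Break into single-operator statements:
t1 = v - m
t2 = t1 + y


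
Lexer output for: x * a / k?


Scan left to right, longest-match per lexeme
Tokens: ID(x), OP(*), ID(a), OP(/), ID(k)


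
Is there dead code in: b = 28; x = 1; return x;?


b is assigned but never read
Dead: 'b = 28'


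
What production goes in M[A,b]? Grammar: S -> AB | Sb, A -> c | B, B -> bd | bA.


For [A, b]: 'b' ∈ FIRST(B)
Entry: A -> B


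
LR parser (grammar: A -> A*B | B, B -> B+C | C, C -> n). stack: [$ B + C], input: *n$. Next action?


handle 'B+C' on top
Action: reduce (B -> B+C)


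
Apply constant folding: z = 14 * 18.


14 * 18 = 252 at compile time
Optimized: z = 252


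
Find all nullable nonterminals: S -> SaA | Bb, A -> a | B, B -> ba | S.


A nonterminal is nullable iff some alternative derives ε (directly, or every symbol in it is nullable)
Nullable: {}


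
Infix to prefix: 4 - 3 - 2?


left-to-right (same/higher precedence on left): tree is (- (- 4 3) 2)
Prefix: - - 4 3 2


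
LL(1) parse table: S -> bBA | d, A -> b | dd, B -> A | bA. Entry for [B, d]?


For [B, d]: 'd' ∈ FIRST(A)
Entry: B -> A


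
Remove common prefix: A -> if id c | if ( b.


Common prefix: 'if'
Factored: A -> if A', A' -> id c | ( b


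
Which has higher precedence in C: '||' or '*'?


'*' is multiplicative (level 10); '||' is logical OR (level 1)
Higher level binds tighter
'*' has higher precedence than '||'


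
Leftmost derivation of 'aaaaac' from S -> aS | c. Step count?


Derivation: S => aS => aaS => aaaS => aaaaS => aaaaaS => aaaaac
Steps: 6


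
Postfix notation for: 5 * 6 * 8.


Left to right (same or higher precedence on left)
Postfix: 5 6 * 8 *


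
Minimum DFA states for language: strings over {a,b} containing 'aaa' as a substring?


KMP-style automaton: 3 progress states + 1 absorbing accept = 4
Minimal DFA: 4 states


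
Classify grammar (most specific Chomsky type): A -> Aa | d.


Left-linear: every RHS is a terminal or one nonterminal followed by a terminal
Classification: Type 3 (Regular)


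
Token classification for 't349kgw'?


Pattern: letter/underscore followed by alphanumerics, not a keyword
Type: IDENTIFIER


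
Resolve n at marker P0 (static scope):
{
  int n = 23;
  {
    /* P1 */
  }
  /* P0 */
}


n declared in the same block as P0
n = 23


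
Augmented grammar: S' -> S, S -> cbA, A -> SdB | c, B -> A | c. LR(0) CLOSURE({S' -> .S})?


Start: S' -> .S
For each item with dot before a nonterminal B, add B -> .γ for every B-production
Closure: [S' -> .S, S -> .cbA]


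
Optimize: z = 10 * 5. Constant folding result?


10 * 5 = 50 at compile time
Optimized: z = 50


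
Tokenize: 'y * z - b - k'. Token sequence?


Scan left to right, longest-match per lexeme
Tokens: ID(y), OP(*), ID(z), OP(-), ID(b), OP(-), ID(k)


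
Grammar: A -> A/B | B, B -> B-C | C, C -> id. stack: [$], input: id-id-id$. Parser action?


no handle on stack; shift 'id'
Action: shift


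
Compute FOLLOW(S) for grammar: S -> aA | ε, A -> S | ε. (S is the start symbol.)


$ ∈ FOLLOW(S). For each A -> αBβ: add FIRST(β)\{ε} to FOLLOW(B); if β nullable, add FOLLOW(A).
FOLLOW(S) = {$}


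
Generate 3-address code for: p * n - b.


Break into single-operator statements:
t1 = p * n
t2 = t1 - b


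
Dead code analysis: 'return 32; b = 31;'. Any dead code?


statement follows a return and is unreachable
Dead: 'b = 31'


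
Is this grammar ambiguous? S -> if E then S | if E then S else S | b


dangling else: 'if E then if E then b else b' parses two ways
Ambiguous


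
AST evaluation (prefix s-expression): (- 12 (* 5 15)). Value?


Evaluate inner: (* 5 15) = 75
Evaluate root: (- 12 75) = -63
Result: -63


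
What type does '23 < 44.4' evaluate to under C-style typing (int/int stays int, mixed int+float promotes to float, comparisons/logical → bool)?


Operand types: int < float
Rule: comparison yields bool
Result type: bool


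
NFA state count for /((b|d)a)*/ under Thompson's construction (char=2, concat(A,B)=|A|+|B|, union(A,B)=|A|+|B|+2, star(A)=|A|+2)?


Syntax tree has 3 char leaf(s), 1 union(s), 1 star(s)
chars contribute 3×2 = 6; each union adds +2; each star adds +2
Total: 6 + 2 + 2 = 10 states


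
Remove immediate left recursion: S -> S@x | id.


Left-recursive alternatives: S@x; non-recursive: id
Introduce S': S -> idS', S' -> @xS' | ε


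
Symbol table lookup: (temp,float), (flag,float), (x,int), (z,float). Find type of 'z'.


Lookup 'z' → type float


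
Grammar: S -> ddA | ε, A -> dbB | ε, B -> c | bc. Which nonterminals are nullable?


A nonterminal is nullable iff some alternative derives ε (directly, or every symbol in it is nullable)
Nullable: {A, S}


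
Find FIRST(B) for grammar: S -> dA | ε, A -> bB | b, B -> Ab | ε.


Per alternative of B: FIRST(Ab) = {b}; FIRST(ε) = {ε}
FIRST(B) = {b, ε}


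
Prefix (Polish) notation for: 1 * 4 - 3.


left-to-right (same/higher precedence on left): tree is (- (* 1 4) 3)
Prefix: - * 1 4 3


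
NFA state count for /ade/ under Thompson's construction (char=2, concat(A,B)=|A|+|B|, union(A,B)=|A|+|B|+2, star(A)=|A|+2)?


Syntax tree has 3 char leaf(s), 0 union(s), 0 star(s)
chars contribute 3×2 = 6; each union adds +2; each star adds +2
Total: 6 + 0 + 0 = 6 states


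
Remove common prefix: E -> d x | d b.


Common prefix: 'd'
Factored: E -> d E', E' -> x | b


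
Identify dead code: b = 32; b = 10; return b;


first assignment to b is overwritten before any read
Dead: 'b = 32'


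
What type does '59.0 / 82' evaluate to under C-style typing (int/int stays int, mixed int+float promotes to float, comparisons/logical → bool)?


Operand types: float / int
Rule: mixed int/float promotes to float; int/int stays int
Result type: float


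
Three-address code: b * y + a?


Break into single-operator statements:
t1 = b * y
t2 = t1 + a


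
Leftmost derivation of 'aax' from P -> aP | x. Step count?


Derivation: P => aP => aaP => aax
Steps: 3


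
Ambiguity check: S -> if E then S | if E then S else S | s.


dangling else: 'if E then if E then s else s' parses two ways
Ambiguous


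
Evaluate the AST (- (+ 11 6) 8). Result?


Evaluate inner: (+ 11 6) = 17
Evaluate root: (- 17 8) = 9
Result: 9


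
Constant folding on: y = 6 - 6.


6 - 6 = 0 at compile time
Optimized: y = 0


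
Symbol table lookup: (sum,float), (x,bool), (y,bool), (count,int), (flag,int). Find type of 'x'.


Lookup 'x' → type bool


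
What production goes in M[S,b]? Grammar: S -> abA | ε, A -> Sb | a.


For [S, b]: ε is nullable and 'b' ∈ FOLLOW(S)
Entry: S -> ε


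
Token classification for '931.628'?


Pattern: digits with a decimal point
Type: FLOAT_LITERAL


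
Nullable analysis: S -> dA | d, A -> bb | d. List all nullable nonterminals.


A nonterminal is nullable iff some alternative derives ε (directly, or every symbol in it is nullable)
Nullable: {}


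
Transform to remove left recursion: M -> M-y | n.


Left-recursive alternatives: M-y; non-recursive: n
Introduce M': M -> nM', M' -> -yM' | ε


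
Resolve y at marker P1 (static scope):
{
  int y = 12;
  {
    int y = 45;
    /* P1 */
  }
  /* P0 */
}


y declared in the same block as P1
y = 45


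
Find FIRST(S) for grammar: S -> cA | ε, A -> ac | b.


Per alternative of S: FIRST(cA) = {c}; FIRST(ε) = {ε}
FIRST(S) = {c, ε}


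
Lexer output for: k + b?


Scan left to right, longest-match per lexeme
Tokens: ID(k), OP(+), ID(b)


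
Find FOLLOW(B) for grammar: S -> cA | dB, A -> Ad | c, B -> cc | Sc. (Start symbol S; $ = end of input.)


$ ∈ FOLLOW(S). For each A -> αBβ: add FIRST(β)\{ε} to FOLLOW(B); if β nullable, add FOLLOW(A).
FOLLOW(B) = {$, c}


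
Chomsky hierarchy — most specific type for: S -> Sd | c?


Left-linear: every RHS is a terminal or one nonterminal followed by a terminal
Classification: Type 3 (Regular)


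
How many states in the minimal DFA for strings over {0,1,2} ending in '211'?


Track the longest suffix of input matching a prefix of '211': 4 classes (prefixes of length 0..3)
Minimal DFA: 4 states


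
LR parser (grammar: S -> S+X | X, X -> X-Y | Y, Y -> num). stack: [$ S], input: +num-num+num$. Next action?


shift '+' to continue S -> S+X
Action: shift


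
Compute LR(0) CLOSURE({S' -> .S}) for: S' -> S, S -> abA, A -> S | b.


Start: S' -> .S
For each item with dot before a nonterminal B, add B -> .γ for every B-production
Closure: [S' -> .S, S -> .abA]


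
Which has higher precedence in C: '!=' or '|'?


'!=' is equality (level 6); '|' is bitwise OR (level 3)
Higher level binds tighter
'!=' has higher precedence than '|'


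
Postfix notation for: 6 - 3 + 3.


Left to right (same or higher precedence on left)
Postfix: 6 3 - 3 +


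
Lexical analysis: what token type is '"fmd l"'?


Pattern: double-quoted sequence
Type: STRING_LITERAL


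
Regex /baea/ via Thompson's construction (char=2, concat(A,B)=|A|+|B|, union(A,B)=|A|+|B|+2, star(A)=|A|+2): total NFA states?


Syntax tree has 4 char leaf(s), 0 union(s), 0 star(s)
chars contribute 4×2 = 8; each union adds +2; each star adds +2
Total: 8 + 0 + 0 = 8 states


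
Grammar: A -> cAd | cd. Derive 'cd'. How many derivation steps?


Derivation: A => cd
Steps: 1


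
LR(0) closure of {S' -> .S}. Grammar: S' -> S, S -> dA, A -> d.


Start: S' -> .S
For each item with dot before a nonterminal B, add B -> .γ for every B-production
Closure: [S' -> .S, S -> .dA]


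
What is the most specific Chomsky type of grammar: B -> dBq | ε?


Single nonterminal LHS, but d^n q^n is not regular
Classification: Type 2 (Context-Free)


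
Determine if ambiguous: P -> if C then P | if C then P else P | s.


dangling else: 'if C then if C then s else s' parses two ways
Ambiguous


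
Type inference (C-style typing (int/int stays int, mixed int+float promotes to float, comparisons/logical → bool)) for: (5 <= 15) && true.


Operand types: bool && bool
Rule: logical operators take bool operands and yield bool
Result type: bool


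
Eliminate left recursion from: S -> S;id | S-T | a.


Left-recursive alternatives: S;id, S-T; non-recursive: a
Introduce S': S -> aS', S' -> ;idS' | -TS' | ε


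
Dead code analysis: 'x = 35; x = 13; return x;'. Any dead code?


first assignment to x is overwritten before any read
Dead: 'x = 35'


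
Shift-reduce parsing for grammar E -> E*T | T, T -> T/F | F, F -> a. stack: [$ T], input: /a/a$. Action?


shift '/' to continue T -> T/F
Action: shift


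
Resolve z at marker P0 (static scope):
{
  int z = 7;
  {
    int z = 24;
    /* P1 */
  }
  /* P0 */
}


z declared in the same block as P0
z = 7


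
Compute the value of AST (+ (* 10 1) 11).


Evaluate inner: (* 10 1) = 10
Evaluate root: (+ 10 11) = 21
Result: 21


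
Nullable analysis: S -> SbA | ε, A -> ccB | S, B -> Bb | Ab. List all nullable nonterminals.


A nonterminal is nullable iff some alternative derives ε (directly, or every symbol in it is nullable)
Nullable: {A, S}


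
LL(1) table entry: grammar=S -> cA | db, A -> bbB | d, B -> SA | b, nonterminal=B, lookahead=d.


For [B, d]: 'd' ∈ FIRST(SA)
Entry: B -> SA


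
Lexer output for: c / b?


Scan left to right, longest-match per lexeme
Tokens: ID(c), OP(/), ID(b)
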